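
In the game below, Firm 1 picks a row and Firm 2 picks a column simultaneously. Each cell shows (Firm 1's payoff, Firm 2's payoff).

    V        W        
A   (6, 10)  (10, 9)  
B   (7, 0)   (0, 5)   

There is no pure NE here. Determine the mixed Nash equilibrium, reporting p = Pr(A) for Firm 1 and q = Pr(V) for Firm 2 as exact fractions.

Each player's mixing probability is pinned down by making the *other* player indifferent.
Firm 2 indifferent between V and W: p·10 + (1−p)·0 = p·9 + (1−p)·5 ⟹ 0 + 10p = 5 + 4p ⟹ p = 5/6.
Firm 1 indifferent between A and B: q·6 + (1−q)·10 = q·7 + (1−q)·0 ⟹ 10 + (-4)q = 0 + 7q ⟹ q = 10/11.

p = 5/6, q = 10/11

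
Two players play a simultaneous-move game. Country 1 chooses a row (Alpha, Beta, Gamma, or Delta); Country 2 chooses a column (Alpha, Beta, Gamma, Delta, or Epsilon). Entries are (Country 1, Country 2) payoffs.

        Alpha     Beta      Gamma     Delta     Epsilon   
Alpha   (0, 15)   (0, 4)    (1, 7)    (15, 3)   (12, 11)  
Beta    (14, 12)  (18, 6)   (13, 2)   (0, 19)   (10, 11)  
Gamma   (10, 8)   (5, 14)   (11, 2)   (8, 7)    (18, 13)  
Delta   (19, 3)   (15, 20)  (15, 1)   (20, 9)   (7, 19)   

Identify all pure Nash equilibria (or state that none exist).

Check mutual best responses: a cell is a NE iff neither player can gain by unilaterally deviating.
Country 1's best responses — vs Alpha: Delta (payoff 19); vs Beta: Beta (payoff 18); vs Gamma: Delta (payoff 15); vs Delta: Delta (payoff 20); vs Epsilon: Gamma (payoff 18).
Country 2's best responses — vs Alpha: Alpha (payoff 15); vs Beta: Delta (payoff 19); vs Gamma: Beta (payoff 14); vs Delta: Beta (payoff 20).
No cell has both players best-responding. For instance, Country 1's best reply to Beta is Beta, but against Beta Country 2 prefers Delta over Beta.

There is no pure-strategy Nash equilibrium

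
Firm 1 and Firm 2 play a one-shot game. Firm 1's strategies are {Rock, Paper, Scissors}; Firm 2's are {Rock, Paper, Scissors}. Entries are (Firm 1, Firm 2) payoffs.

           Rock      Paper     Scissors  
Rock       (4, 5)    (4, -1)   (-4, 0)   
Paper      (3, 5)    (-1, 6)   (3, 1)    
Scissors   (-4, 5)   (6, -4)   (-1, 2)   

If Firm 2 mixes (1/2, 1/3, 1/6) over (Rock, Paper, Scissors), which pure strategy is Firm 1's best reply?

Compute Firm 1's expected payoff from each pure strategy against the given mix.
Rock: (1/2)·4 + (1/3)·4 + (1/6)·(-4) = 8/3
Paper: (1/2)·3 + (1/3)·(-1) + (1/6)·3 = 5/3
Scissors: (1/2)·(-4) + (1/3)·6 + (1/6)·(-1) = -1/6
Highest expected payoff is 8/3, from Rock.

Rock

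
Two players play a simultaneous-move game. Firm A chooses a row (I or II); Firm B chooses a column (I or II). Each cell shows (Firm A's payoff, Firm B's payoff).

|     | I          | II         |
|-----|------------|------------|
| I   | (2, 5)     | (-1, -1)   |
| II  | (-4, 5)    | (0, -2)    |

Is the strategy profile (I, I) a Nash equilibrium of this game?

Yes

Holding Firm B at I: Firm A gets 2 from I, versus -4 from II. No profitable deviation for Firm A.
Holding Firm A at I: Firm B gets 5 from I, versus -1 from II. No profitable deviation for Firm B either.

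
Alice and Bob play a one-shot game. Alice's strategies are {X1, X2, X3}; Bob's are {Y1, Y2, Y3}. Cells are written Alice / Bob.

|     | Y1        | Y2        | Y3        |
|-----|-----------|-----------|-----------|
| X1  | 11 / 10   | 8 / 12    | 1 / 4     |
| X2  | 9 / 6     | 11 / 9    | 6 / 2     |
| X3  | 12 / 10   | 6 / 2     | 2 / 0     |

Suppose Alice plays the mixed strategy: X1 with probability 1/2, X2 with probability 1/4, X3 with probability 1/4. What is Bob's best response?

Y1

Compute Bob's expected payoff from each pure strategy against the given mix.
Y1: (1/2)·10 + (1/4)·6 + (1/4)·10 = 9
Y2: (1/2)·12 + (1/4)·9 + (1/4)·2 = 35/4
Y3: (1/2)·4 + (1/4)·2 + (1/4)·0 = 5/2
Highest expected payoff is 9, from Y1.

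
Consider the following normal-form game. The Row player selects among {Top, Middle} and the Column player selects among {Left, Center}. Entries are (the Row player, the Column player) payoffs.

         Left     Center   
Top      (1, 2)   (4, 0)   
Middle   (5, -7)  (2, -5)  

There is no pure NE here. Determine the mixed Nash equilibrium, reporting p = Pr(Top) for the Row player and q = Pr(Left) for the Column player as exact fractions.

In a mixed NE each player is indifferent between their pure strategies, so the opponent's mix sets the indifference.
The Column player indifferent between Left and Center: p·2 + (1−p)·(-7) = p·0 + (1−p)·(-5) ⟹ (-7) + 9p = (-5) + 5p ⟹ p = 1/2.
The Row player indifferent between Top and Middle: q·1 + (1−q)·4 = q·5 + (1−q)·2 ⟹ 4 + (-3)q = 2 + 3q ⟹ q = 1/3.

p = 1/2, q = 1/3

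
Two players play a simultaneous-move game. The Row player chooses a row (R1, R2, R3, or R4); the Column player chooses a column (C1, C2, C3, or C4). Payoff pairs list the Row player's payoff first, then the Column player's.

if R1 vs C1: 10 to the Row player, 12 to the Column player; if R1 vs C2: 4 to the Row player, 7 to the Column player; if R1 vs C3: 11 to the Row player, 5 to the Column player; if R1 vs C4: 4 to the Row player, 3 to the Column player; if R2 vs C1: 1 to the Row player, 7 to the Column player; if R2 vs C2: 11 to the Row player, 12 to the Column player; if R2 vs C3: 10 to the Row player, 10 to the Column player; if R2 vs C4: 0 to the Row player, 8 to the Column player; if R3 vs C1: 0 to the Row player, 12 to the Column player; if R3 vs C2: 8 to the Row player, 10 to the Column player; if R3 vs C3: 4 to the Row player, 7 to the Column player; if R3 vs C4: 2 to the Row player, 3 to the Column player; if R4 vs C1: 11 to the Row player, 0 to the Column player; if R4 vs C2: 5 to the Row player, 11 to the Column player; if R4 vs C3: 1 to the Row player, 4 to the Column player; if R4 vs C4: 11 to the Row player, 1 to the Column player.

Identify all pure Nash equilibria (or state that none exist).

Find each player's best response to every opponent strategy; NE are the intersections.
The Row player's best responses — vs C1: R4 (payoff 11); vs C2: R2 (payoff 11); vs C3: R1 (payoff 11); vs C4: R4 (payoff 11).
The Column player's best responses — vs R1: C1 (payoff 12); vs R2: C2 (payoff 12); vs R3: C1 (payoff 12); vs R4: C2 (payoff 11).
The only mutual best response is (R2, C2); neither player gains by switching there.

(R2, C2)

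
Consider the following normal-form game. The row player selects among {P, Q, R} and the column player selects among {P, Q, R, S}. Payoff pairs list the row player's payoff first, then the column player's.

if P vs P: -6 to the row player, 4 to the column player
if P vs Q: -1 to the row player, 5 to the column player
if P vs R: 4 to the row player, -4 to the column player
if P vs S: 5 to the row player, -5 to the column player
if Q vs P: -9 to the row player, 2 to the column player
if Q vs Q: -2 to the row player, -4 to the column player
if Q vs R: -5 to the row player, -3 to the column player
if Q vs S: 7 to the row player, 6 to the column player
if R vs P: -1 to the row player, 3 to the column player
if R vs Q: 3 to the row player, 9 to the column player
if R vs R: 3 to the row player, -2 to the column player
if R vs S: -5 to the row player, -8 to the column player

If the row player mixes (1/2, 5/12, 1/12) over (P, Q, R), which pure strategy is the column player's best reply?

The column player's best reply maximizes expected payoff against the mix.
P: (1/2)·4 + (5/12)·2 + (1/12)·3 = 37/12
Q: (1/2)·5 + (5/12)·(-4) + (1/12)·9 = 19/12
R: (1/2)·(-4) + (5/12)·(-3) + (1/12)·(-2) = -41/12
S: (1/2)·(-5) + (5/12)·6 + (1/12)·(-8) = -2/3
Highest expected payoff is 37/12, from P.

P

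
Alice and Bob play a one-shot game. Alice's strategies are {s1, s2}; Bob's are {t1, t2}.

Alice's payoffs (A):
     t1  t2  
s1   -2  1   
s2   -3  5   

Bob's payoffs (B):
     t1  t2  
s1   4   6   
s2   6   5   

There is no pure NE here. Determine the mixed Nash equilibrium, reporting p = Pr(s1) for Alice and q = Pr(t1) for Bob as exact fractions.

p = 1/3, q = 4/5

Each player's mixing probability is pinned down by making the *other* player indifferent.
Bob indifferent between t1 and t2: p·4 + (1−p)·6 = p·6 + (1−p)·5 ⟹ 6 + (-2)p = 5 + 1p ⟹ p = 1/3.
Alice indifferent between s1 and s2: q·(-2) + (1−q)·1 = q·(-3) + (1−q)·5 ⟹ 1 + (-3)q = 5 + (-8)q ⟹ q = 4/5.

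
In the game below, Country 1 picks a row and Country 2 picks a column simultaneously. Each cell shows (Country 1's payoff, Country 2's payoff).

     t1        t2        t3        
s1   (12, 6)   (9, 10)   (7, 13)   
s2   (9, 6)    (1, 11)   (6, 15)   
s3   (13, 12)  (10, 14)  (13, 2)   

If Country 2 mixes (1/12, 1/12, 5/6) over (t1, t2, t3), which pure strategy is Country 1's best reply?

s3

Compute Country 1's expected payoff from each pure strategy against the given mix.
s1: (1/12)·12 + (1/12)·9 + (5/6)·7 = 91/12
s2: (1/12)·9 + (1/12)·1 + (5/6)·6 = 35/6
s3: (1/12)·13 + (1/12)·10 + (5/6)·13 = 51/4
Highest expected payoff is 51/4, from s3.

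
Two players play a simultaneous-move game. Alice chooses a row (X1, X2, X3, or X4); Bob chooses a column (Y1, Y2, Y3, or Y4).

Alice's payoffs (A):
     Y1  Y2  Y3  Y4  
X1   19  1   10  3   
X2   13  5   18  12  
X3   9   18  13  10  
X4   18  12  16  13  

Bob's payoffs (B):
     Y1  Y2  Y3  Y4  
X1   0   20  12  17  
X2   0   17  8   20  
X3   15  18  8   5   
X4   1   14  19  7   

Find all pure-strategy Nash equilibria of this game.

(X3, Y2)

Find each player's best response to every opponent strategy; NE are the intersections.
Alice's best responses — vs Y1: X1 (payoff 19); vs Y2: X3 (payoff 18); vs Y3: X2 (payoff 18); vs Y4: X4 (payoff 13).
Bob's best responses — vs X1: Y2 (payoff 20); vs X2: Y4 (payoff 20); vs X3: Y2 (payoff 18); vs X4: Y3 (payoff 19).
The only mutual best response is (X3, Y2); neither player gains by switching there.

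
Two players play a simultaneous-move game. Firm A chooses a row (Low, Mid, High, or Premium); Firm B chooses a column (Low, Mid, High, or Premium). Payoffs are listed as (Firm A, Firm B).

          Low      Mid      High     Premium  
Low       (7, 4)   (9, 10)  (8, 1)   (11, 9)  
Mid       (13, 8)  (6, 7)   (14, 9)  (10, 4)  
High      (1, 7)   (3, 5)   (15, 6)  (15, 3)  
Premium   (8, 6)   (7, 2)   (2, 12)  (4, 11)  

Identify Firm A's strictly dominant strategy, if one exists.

No strictly dominant strategy

Check whether one of Firm A's strategies beats all alternatives regardless of what the opponent does.
Low is not dominant: against Low, Mid gives 13 > 7.
Mid is not dominant: against Mid, Low gives 9 > 6.
High is not dominant: against Low, Low gives 7 > 1.
Premium is not dominant: against Low, Mid gives 13 > 8.
No single strategy is best against every opponent action.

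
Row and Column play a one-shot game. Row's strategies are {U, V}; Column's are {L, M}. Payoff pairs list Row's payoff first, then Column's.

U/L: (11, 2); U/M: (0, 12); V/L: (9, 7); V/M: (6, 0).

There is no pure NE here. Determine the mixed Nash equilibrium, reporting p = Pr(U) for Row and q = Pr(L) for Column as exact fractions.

In a mixed NE each player is indifferent between their pure strategies, so the opponent's mix sets the indifference.
Column indifferent between L and M: p·2 + (1−p)·7 = p·12 + (1−p)·0 ⟹ 7 + (-5)p = 0 + 12p ⟹ p = 7/17.
Row indifferent between U and V: q·11 + (1−q)·0 = q·9 + (1−q)·6 ⟹ 0 + 11q = 6 + 3q ⟹ q = 3/4.

p = 7/17, q = 3/4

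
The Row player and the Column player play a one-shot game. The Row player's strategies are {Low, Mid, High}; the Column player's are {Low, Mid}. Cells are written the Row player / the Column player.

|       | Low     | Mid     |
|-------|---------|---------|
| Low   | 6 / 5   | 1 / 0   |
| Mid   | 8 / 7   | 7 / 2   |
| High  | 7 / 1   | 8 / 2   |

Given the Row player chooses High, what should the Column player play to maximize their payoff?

With the Row player fixed at High, the Column player's payoffs are: Low → 1, Mid → 2.
The maximum is 2, achieved by Mid.

Mid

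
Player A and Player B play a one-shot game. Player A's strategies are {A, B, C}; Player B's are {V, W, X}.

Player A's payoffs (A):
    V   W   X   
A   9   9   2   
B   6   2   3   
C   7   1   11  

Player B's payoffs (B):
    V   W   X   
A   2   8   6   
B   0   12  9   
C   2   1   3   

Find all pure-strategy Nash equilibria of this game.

Check mutual best responses: a cell is a NE iff neither player can gain by unilaterally deviating.
Player A's best responses — vs V: A (payoff 9); vs W: A (payoff 9); vs X: C (payoff 11).
Player B's best responses — vs A: W (payoff 8); vs B: W (payoff 12); vs C: X (payoff 3).
Mutual best responses occur at (A, W) and (C, X); at each, neither player gains by switching.

(A, W) and (C, X)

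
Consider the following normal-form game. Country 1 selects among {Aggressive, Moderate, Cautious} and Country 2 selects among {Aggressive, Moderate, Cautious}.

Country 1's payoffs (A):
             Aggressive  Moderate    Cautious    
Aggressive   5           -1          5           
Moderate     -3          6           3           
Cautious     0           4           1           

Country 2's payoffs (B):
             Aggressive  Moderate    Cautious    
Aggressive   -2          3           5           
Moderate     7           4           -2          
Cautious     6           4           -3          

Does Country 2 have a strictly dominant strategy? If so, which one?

Check whether one of Country 2's strategies beats all alternatives regardless of what the opponent does.
Aggressive is not dominant: against Aggressive, Moderate gives 3 > -2.
Moderate is not dominant: against Aggressive, Cautious gives 5 > 3.
Cautious is not dominant: against Moderate, Aggressive gives 7 > -2.
No single strategy is best against every opponent action.

No strictly dominant strategy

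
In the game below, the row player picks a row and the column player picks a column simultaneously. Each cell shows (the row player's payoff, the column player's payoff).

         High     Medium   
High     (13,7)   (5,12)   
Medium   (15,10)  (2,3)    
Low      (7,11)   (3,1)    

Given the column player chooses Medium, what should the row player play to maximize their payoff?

High

With the column player fixed at Medium, the row player's payoffs are: High → 5, Medium → 2, Low → 3.
The maximum is 5, achieved by High.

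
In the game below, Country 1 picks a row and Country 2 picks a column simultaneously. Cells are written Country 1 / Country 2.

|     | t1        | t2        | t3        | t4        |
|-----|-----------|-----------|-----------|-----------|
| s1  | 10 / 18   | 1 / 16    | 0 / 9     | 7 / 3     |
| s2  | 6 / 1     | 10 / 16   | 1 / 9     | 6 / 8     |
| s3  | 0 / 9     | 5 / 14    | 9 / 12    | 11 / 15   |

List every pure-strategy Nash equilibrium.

A profile is a Nash equilibrium when each player is best-responding to the other.
Country 1's best responses — vs t1: s1 (payoff 10); vs t2: s2 (payoff 10); vs t3: s3 (payoff 9); vs t4: s3 (payoff 11).
Country 2's best responses — vs s1: t1 (payoff 18); vs s2: t2 (payoff 16); vs s3: t4 (payoff 15).
Mutual best responses occur at (s1, t1), (s2, t2), and (s3, t4); at each, neither player gains by switching.

(s1, t1), (s2, t2), and (s3, t4)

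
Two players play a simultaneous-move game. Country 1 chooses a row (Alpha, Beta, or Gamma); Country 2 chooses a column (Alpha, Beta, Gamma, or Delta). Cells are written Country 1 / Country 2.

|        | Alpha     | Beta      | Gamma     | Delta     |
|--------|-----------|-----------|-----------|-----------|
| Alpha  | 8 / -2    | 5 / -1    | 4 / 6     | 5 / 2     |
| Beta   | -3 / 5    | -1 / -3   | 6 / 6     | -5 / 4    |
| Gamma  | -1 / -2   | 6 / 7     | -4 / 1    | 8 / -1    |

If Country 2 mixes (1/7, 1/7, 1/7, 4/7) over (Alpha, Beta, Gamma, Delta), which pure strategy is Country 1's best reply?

Compute Country 1's expected payoff from each pure strategy against the given mix.
Alpha: (1/7)·8 + (1/7)·5 + (1/7)·4 + (4/7)·5 = 37/7
Beta: (1/7)·(-3) + (1/7)·(-1) + (1/7)·6 + (4/7)·(-5) = -18/7
Gamma: (1/7)·(-1) + (1/7)·6 + (1/7)·(-4) + (4/7)·8 = 33/7
Highest expected payoff is 37/7, from Alpha.

Alpha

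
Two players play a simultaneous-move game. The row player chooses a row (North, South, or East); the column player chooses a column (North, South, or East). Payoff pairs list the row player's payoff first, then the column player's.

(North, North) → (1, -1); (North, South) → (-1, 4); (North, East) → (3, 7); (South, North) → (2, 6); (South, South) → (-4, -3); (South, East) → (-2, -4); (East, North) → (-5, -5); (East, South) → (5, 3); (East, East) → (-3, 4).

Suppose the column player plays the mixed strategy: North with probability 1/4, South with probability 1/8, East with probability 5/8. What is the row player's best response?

The row player's best reply maximizes expected payoff against the mix.
North: (1/4)·1 + (1/8)·(-1) + (5/8)·3 = 2
South: (1/4)·2 + (1/8)·(-4) + (5/8)·(-2) = -5/4
East: (1/4)·(-5) + (1/8)·5 + (5/8)·(-3) = -5/2
Highest expected payoff is 2, from North.

North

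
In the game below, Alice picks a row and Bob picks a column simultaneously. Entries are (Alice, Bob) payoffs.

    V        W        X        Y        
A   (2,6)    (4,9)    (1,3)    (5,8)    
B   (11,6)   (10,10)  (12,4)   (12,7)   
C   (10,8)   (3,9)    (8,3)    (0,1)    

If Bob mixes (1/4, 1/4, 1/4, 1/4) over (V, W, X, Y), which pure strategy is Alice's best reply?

Alice's best reply maximizes expected payoff against the mix.
A: (1/4)·2 + (1/4)·4 + (1/4)·1 + (1/4)·5 = 3
B: (1/4)·11 + (1/4)·10 + (1/4)·12 + (1/4)·12 = 45/4
C: (1/4)·10 + (1/4)·3 + (1/4)·8 + (1/4)·0 = 21/4
Highest expected payoff is 45/4, from B.

B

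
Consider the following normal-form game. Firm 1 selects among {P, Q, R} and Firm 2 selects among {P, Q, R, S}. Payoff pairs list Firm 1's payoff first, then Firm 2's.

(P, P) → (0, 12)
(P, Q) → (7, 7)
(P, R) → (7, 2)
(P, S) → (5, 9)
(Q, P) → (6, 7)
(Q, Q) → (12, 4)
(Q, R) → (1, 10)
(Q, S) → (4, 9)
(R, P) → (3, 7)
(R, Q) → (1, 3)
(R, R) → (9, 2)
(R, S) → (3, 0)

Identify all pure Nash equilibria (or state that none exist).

A profile is a Nash equilibrium when each player is best-responding to the other.
Firm 1's best responses — vs P: Q (payoff 6); vs Q: Q (payoff 12); vs R: R (payoff 9); vs S: P (payoff 5).
Firm 2's best responses — vs P: P (payoff 12); vs Q: R (payoff 10); vs R: P (payoff 7).
No cell has both players best-responding. For instance, Firm 1's best reply to R is R, but against R Firm 2 prefers P over R.

None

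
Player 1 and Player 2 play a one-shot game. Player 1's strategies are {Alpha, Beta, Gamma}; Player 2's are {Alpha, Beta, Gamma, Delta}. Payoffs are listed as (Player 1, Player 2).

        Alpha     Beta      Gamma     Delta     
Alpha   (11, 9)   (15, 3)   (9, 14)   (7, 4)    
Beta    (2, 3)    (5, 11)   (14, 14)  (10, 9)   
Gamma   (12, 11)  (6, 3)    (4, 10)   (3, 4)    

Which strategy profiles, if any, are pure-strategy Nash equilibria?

(Beta, Gamma) and (Gamma, Alpha)

Check mutual best responses: a cell is a NE iff neither player can gain by unilaterally deviating.
Player 1's best responses — vs Alpha: Gamma (payoff 12); vs Beta: Alpha (payoff 15); vs Gamma: Beta (payoff 14); vs Delta: Beta (payoff 10).
Player 2's best responses — vs Alpha: Gamma (payoff 14); vs Beta: Gamma (payoff 14); vs Gamma: Alpha (payoff 11).
Mutual best responses occur at (Beta, Gamma) and (Gamma, Alpha); at each, neither player gains by switching.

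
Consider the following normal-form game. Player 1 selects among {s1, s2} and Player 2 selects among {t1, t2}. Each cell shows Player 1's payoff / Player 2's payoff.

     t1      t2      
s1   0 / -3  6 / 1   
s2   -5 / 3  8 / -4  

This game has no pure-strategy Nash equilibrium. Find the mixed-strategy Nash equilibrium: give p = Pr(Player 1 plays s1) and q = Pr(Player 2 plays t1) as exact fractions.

In a mixed NE each player is indifferent between their pure strategies, so the opponent's mix sets the indifference.
Player 2 indifferent between t1 and t2: p·(-3) + (1−p)·3 = p·1 + (1−p)·(-4) ⟹ 3 + (-6)p = (-4) + 5p ⟹ p = 7/11.
Player 1 indifferent between s1 and s2: q·0 + (1−q)·6 = q·(-5) + (1−q)·8 ⟹ 6 + (-6)q = 8 + (-13)q ⟹ q = 2/7.

p = 7/11, q = 2/7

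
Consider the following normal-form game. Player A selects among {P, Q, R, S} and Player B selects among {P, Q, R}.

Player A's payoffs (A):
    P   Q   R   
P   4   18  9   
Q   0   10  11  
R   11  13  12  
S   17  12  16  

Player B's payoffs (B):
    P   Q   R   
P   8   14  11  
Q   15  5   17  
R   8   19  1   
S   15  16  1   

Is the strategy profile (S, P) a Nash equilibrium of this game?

No

Holding Player B at P: Player A gets 17 from S, versus 4 from P, 0 from Q, 11 from R. No profitable deviation for Player A.
Holding Player A at S: Player B gets 15 from P but could get 16 by switching to Q. Player B has a profitable deviation.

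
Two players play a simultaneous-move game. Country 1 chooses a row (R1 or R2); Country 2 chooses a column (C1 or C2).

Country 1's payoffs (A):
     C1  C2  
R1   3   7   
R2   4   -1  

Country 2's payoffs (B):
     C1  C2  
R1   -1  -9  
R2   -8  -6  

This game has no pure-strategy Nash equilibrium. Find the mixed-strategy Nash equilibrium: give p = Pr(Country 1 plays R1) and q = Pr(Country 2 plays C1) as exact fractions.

In a mixed NE each player is indifferent between their pure strategies, so the opponent's mix sets the indifference.
Country 2 indifferent between C1 and C2: p·(-1) + (1−p)·(-8) = p·(-9) + (1−p)·(-6) ⟹ (-8) + 7p = (-6) + (-3)p ⟹ p = 1/5.
Country 1 indifferent between R1 and R2: q·3 + (1−q)·7 = q·4 + (1−q)·(-1) ⟹ 7 + (-4)q = (-1) + 5q ⟹ q = 8/9.

p = 1/5, q = 8/9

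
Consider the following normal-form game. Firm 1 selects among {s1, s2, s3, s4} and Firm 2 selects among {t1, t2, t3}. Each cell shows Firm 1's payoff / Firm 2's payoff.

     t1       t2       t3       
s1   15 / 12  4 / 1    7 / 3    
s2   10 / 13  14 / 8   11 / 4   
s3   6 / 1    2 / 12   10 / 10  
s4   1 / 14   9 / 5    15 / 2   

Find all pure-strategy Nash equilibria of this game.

Check mutual best responses: a cell is a NE iff neither player can gain by unilaterally deviating.
Firm 1's best responses — vs t1: s1 (payoff 15); vs t2: s2 (payoff 14); vs t3: s4 (payoff 15).
Firm 2's best responses — vs s1: t1 (payoff 12); vs s2: t1 (payoff 13); vs s3: t2 (payoff 12); vs s4: t1 (payoff 14).
The only mutual best response is (s1, t1); neither player gains by switching there.

(s1, t1)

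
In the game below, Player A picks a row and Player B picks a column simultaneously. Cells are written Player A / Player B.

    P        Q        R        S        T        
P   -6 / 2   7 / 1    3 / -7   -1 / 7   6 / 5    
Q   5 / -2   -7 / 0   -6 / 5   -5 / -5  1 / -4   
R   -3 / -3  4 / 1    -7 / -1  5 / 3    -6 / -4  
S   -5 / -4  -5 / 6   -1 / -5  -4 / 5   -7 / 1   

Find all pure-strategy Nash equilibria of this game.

Check mutual best responses: a cell is a NE iff neither player can gain by unilaterally deviating.
Player A's best responses — vs P: Q (payoff 5); vs Q: P (payoff 7); vs R: P (payoff 3); vs S: R (payoff 5); vs T: P (payoff 6).
Player B's best responses — vs P: S (payoff 7); vs Q: R (payoff 5); vs R: S (payoff 3); vs S: Q (payoff 6).
The only mutual best response is (R, S); neither player gains by switching there.

(R, S)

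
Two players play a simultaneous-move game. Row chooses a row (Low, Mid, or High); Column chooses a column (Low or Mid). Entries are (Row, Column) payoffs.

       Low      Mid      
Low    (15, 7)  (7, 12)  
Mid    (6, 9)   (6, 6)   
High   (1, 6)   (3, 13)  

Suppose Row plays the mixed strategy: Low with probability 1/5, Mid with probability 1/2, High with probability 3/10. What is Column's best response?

Column's best reply maximizes expected payoff against the mix.
Low: (1/5)·7 + (1/2)·9 + (3/10)·6 = 77/10
Mid: (1/5)·12 + (1/2)·6 + (3/10)·13 = 93/10
Highest expected payoff is 93/10, from Mid.

Mid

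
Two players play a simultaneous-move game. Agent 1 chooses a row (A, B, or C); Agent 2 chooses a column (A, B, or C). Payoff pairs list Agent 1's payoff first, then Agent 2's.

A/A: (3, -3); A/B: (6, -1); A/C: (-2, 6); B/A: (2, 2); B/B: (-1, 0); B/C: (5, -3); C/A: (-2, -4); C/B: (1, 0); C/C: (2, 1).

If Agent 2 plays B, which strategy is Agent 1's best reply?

A

With Agent 2 fixed at B, Agent 1's payoffs are: A → 6, B → -1, C → 1.
The maximum is 6, achieved by A.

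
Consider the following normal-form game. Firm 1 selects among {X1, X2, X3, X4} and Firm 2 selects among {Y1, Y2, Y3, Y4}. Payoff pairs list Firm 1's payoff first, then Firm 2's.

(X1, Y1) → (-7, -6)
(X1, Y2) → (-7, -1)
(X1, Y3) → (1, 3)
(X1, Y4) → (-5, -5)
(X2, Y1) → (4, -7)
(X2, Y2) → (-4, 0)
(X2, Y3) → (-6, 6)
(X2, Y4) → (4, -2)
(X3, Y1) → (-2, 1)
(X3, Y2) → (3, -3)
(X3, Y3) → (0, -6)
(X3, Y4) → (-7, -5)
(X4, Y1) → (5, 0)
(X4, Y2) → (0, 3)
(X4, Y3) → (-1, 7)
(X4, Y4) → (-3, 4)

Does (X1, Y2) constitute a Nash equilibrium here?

Holding Firm 2 at Y2: Firm 1 gets -7 from X1 but could get 3 by switching to X3. Firm 1 has a profitable deviation.

No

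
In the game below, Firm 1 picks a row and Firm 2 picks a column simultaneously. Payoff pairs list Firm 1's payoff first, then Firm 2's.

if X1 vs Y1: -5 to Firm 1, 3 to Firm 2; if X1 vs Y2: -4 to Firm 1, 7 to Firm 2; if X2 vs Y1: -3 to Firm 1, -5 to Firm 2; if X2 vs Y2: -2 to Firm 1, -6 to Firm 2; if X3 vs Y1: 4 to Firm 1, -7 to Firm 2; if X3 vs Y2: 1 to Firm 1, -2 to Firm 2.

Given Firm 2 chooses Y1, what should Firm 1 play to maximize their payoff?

X3

With Firm 2 fixed at Y1, Firm 1's payoffs are: X1 → -5, X2 → -3, X3 → 4.
The maximum is 4, achieved by X3.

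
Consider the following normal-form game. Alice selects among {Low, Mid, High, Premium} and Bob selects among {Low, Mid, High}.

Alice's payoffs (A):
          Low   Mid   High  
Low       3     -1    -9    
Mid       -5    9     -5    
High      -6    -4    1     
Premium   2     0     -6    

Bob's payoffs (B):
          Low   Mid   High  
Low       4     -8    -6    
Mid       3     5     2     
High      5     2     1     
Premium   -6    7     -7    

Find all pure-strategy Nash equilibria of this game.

Check mutual best responses: a cell is a NE iff neither player can gain by unilaterally deviating.
Alice's best responses — vs Low: Low (payoff 3); vs Mid: Mid (payoff 9); vs High: High (payoff 1).
Bob's best responses — vs Low: Low (payoff 4); vs Mid: Mid (payoff 5); vs High: Low (payoff 5); vs Premium: Mid (payoff 7).
Mutual best responses occur at (Low, Low) and (Mid, Mid); at each, neither player gains by switching.

(Low, Low) and (Mid, Mid)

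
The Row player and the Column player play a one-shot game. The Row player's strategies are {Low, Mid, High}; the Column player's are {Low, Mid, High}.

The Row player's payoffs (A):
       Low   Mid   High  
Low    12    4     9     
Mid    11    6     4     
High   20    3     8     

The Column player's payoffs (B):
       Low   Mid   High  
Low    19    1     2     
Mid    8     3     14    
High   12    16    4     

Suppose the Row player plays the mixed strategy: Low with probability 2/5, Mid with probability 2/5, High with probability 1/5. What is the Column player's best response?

The Column player's best reply maximizes expected payoff against the mix.
Low: (2/5)·19 + (2/5)·8 + (1/5)·12 = 66/5
Mid: (2/5)·1 + (2/5)·3 + (1/5)·16 = 24/5
High: (2/5)·2 + (2/5)·14 + (1/5)·4 = 36/5
Highest expected payoff is 66/5, from Low.

Low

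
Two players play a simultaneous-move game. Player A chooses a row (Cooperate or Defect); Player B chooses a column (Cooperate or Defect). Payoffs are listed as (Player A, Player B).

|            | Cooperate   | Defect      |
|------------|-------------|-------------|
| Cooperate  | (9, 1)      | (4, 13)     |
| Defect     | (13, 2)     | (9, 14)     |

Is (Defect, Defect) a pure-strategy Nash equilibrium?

Holding Player B at Defect: Player A gets 9 from Defect, versus 4 from Cooperate. No profitable deviation for Player A.
Holding Player A at Defect: Player B gets 14 from Defect, versus 2 from Cooperate. No profitable deviation for Player B either.

Yes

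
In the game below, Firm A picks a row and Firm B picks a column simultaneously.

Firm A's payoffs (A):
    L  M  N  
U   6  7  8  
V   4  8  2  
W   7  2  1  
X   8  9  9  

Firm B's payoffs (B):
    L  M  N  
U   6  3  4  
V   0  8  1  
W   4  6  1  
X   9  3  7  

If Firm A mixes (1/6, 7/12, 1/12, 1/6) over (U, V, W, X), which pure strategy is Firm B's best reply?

Compute Firm B's expected payoff from each pure strategy against the given mix.
L: (1/6)·6 + (7/12)·0 + (1/12)·4 + (1/6)·9 = 17/6
M: (1/6)·3 + (7/12)·8 + (1/12)·6 + (1/6)·3 = 37/6
N: (1/6)·4 + (7/12)·1 + (1/12)·1 + (1/6)·7 = 5/2
Highest expected payoff is 37/6, from M.

M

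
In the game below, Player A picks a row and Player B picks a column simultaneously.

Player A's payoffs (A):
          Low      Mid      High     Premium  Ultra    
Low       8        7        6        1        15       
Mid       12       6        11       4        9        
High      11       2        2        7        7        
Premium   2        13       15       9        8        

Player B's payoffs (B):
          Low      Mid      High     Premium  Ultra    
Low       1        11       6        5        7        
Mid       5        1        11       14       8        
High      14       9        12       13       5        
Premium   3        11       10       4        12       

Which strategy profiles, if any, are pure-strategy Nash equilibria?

No pure-strategy Nash equilibrium

Check mutual best responses: a cell is a NE iff neither player can gain by unilaterally deviating.
Player A's best responses — vs Low: Mid (payoff 12); vs Mid: Premium (payoff 13); vs High: Premium (payoff 15); vs Premium: Premium (payoff 9); vs Ultra: Low (payoff 15).
Player B's best responses — vs Low: Mid (payoff 11); vs Mid: Premium (payoff 14); vs High: Low (payoff 14); vs Premium: Ultra (payoff 12).
No cell has both players best-responding. For instance, Player A's best reply to Mid is Premium, but against Premium Player B prefers Ultra over Mid.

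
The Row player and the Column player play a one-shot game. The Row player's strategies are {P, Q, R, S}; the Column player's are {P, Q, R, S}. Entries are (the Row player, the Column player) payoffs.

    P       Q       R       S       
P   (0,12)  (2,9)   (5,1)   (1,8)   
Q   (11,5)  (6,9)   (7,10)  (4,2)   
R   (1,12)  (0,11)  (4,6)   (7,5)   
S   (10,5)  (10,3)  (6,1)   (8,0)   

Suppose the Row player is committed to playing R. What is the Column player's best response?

P

With the Row player fixed at R, the Column player's payoffs are: P → 12, Q → 11, R → 6, S → 5.
The maximum is 12, achieved by P.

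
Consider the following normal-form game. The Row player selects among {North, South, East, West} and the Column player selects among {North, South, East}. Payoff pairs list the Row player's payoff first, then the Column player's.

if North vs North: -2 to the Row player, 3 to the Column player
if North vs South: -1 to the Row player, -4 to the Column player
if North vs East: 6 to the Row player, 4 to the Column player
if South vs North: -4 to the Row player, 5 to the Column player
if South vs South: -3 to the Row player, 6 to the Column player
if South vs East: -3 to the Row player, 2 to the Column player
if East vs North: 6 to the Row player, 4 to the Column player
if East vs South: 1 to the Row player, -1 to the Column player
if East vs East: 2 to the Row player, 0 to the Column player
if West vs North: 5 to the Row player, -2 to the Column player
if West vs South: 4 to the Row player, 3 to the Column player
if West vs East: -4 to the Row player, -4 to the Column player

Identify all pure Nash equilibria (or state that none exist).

A profile is a Nash equilibrium when each player is best-responding to the other.
The Row player's best responses — vs North: East (payoff 6); vs South: West (payoff 4); vs East: North (payoff 6).
The Column player's best responses — vs North: East (payoff 4); vs South: South (payoff 6); vs East: North (payoff 4); vs West: South (payoff 3).
Mutual best responses occur at (North, East), (East, North), and (West, South); at each, neither player gains by switching.

(North, East), (East, North), and (West, South)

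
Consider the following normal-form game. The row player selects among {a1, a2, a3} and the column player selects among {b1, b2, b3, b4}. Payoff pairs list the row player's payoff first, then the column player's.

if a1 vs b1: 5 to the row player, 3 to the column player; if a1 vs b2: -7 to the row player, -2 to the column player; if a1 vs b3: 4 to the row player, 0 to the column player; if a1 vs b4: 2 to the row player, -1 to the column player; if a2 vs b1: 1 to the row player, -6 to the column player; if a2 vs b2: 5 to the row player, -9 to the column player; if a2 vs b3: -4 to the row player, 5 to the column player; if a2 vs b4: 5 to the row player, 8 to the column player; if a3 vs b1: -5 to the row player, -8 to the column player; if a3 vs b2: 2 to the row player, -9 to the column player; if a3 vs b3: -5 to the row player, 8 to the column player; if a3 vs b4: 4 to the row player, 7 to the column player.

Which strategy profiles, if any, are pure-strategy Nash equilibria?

(a1, b1) and (a2, b4)

Find each player's best response to every opponent strategy; NE are the intersections.
The row player's best responses — vs b1: a1 (payoff 5); vs b2: a2 (payoff 5); vs b3: a1 (payoff 4); vs b4: a2 (payoff 5).
The column player's best responses — vs a1: b1 (payoff 3); vs a2: b4 (payoff 8); vs a3: b3 (payoff 8).
Mutual best responses occur at (a1, b1) and (a2, b4); at each, neither player gains by switching.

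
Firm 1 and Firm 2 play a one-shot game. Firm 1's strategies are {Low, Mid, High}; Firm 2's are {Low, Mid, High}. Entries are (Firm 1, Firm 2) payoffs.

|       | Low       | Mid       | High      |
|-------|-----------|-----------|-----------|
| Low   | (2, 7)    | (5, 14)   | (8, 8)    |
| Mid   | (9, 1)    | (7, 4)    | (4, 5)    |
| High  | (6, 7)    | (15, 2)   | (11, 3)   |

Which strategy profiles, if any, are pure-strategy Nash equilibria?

Check mutual best responses: a cell is a NE iff neither player can gain by unilaterally deviating.
Firm 1's best responses — vs Low: Mid (payoff 9); vs Mid: High (payoff 15); vs High: High (payoff 11).
Firm 2's best responses — vs Low: Mid (payoff 14); vs Mid: High (payoff 5); vs High: Low (payoff 7).
No cell has both players best-responding. For instance, Firm 1's best reply to High is High, but against High Firm 2 prefers Low over High.

None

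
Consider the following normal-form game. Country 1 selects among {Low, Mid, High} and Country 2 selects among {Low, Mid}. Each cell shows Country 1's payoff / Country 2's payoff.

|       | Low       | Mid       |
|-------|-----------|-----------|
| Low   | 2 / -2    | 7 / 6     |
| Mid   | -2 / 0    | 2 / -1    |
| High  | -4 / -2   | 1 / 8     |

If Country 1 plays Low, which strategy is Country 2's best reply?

With Country 1 fixed at Low, Country 2's payoffs are: Low → -2, Mid → 6.
The maximum is 6, achieved by Mid.

Mid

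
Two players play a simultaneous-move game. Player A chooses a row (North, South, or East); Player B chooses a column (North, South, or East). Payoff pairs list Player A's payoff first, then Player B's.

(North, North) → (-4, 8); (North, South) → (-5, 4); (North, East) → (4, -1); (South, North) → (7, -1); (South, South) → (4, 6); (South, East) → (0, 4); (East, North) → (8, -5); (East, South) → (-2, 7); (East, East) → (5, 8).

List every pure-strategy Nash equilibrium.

(South, South) and (East, East)

Find each player's best response to every opponent strategy; NE are the intersections.
Player A's best responses — vs North: East (payoff 8); vs South: South (payoff 4); vs East: East (payoff 5).
Player B's best responses — vs North: North (payoff 8); vs South: South (payoff 6); vs East: East (payoff 8).
Mutual best responses occur at (South, South) and (East, East); at each, neither player gains by switching.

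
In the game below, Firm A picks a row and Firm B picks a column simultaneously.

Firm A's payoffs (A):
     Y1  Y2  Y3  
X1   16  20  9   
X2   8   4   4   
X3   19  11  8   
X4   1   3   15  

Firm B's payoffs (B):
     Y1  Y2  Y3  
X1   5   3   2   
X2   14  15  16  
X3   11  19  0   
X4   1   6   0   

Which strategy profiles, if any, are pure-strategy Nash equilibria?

None

A profile is a Nash equilibrium when each player is best-responding to the other.
Firm A's best responses — vs Y1: X3 (payoff 19); vs Y2: X1 (payoff 20); vs Y3: X4 (payoff 15).
Firm B's best responses — vs X1: Y1 (payoff 5); vs X2: Y3 (payoff 16); vs X3: Y2 (payoff 19); vs X4: Y2 (payoff 6).
No cell has both players best-responding. For instance, Firm A's best reply to Y2 is X1, but against X1 Firm B prefers Y1 over Y2.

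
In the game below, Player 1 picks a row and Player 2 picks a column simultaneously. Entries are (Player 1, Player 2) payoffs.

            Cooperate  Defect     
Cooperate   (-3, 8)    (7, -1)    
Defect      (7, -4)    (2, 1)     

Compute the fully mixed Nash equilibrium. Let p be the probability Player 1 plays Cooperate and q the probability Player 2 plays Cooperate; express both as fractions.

p = 5/14, q = 1/3

In a mixed NE each player is indifferent between their pure strategies, so the opponent's mix sets the indifference.
Player 2 indifferent between Cooperate and Defect: p·8 + (1−p)·(-4) = p·(-1) + (1−p)·1 ⟹ (-4) + 12p = 1 + (-2)p ⟹ p = 5/14.
Player 1 indifferent between Cooperate and Defect: q·(-3) + (1−q)·7 = q·7 + (1−q)·2 ⟹ 7 + (-10)q = 2 + 5q ⟹ q = 1/3.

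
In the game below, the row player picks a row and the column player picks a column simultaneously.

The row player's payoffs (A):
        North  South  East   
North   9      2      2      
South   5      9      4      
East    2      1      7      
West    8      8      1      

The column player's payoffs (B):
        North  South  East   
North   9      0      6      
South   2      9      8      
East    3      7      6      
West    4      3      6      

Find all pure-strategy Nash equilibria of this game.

Find each player's best response to every opponent strategy; NE are the intersections.
The row player's best responses — vs North: North (payoff 9); vs South: South (payoff 9); vs East: East (payoff 7).
The column player's best responses — vs North: North (payoff 9); vs South: South (payoff 9); vs East: South (payoff 7); vs West: East (payoff 6).
Mutual best responses occur at (North, North) and (South, South); at each, neither player gains by switching.

(North, North) and (South, South)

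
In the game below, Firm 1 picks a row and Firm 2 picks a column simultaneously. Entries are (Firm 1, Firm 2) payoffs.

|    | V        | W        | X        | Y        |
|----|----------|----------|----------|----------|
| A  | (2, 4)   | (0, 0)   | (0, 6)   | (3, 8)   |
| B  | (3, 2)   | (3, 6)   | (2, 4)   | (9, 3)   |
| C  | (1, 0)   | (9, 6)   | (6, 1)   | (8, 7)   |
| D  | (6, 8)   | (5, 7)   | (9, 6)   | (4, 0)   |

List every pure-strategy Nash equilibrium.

(D, V)

Check mutual best responses: a cell is a NE iff neither player can gain by unilaterally deviating.
Firm 1's best responses — vs V: D (payoff 6); vs W: C (payoff 9); vs X: D (payoff 9); vs Y: B (payoff 9).
Firm 2's best responses — vs A: Y (payoff 8); vs B: W (payoff 6); vs C: Y (payoff 7); vs D: V (payoff 8).
The only mutual best response is (D, V); neither player gains by switching there.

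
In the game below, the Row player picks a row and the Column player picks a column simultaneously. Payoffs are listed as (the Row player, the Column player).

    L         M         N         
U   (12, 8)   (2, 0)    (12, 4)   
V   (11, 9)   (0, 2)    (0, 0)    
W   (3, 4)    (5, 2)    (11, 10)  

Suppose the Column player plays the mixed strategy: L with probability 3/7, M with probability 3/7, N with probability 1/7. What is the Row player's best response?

U

Compute the Row player's expected payoff from each pure strategy against the given mix.
U: (3/7)·12 + (3/7)·2 + (1/7)·12 = 54/7
V: (3/7)·11 + (3/7)·0 + (1/7)·0 = 33/7
W: (3/7)·3 + (3/7)·5 + (1/7)·11 = 5
Highest expected payoff is 54/7, from U.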